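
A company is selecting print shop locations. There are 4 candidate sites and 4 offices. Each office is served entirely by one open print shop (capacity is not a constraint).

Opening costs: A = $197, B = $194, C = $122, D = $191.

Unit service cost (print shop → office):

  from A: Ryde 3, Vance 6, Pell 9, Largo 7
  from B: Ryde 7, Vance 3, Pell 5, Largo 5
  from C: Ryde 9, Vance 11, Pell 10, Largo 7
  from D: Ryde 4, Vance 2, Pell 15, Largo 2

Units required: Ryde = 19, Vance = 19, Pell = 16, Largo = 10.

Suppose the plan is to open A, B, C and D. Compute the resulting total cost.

Each office is assigned to its cheapest site among the open ones.
{A, B, C, D}: Ryde→A 3·19=57, Vance→D 2·19=38, Pell→B 5·16=80, Largo→D 2·10=20. Service 195; fixed 704; total 899.

Total cost: 899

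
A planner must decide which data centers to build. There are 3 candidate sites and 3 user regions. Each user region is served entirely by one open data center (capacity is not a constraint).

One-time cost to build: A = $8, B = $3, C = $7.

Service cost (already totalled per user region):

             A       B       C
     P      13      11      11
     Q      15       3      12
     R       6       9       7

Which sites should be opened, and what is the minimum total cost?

Open B only; minimum total cost 26.

For any fixed open set, each user region goes to its cheapest open site; total = fixed + service.
{B}: P→B 11, Q→B 3, R→B 9. Service 23; fixed 3; total 26.
{A, B}: service 20 + fixed 11 = 31
{B, C}: service 21 + fixed 10 = 31
{A, B, C}: P→B 11, Q→B 3, R→A 6. Service 20; fixed 18; total 38.
No other subset beats 26.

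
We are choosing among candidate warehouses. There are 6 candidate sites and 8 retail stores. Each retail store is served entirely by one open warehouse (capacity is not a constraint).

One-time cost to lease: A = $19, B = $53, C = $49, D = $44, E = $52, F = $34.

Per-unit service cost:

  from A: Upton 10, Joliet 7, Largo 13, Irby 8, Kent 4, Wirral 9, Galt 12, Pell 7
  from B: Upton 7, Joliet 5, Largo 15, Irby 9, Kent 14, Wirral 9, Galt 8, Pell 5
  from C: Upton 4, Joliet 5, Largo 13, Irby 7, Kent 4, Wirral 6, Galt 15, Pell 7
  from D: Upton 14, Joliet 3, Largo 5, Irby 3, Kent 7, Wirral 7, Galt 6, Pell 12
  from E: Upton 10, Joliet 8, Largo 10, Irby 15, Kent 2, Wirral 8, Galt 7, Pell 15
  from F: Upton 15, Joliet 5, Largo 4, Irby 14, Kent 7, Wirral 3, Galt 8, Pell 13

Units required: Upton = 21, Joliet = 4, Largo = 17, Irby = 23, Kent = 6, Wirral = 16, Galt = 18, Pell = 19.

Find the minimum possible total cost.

Minimum total cost: 673

For any fixed open set, each retail store goes to its cheapest open site; total = fixed + service.
{C, D, F}: Upton→C 4·21=84, Joliet→D 3·4=12, Largo→F 4·17=68, Irby→D 3·23=69, Kent→C 4·6=24, Wirral→F 3·16=48, Galt→D 6·18=108, Pell→C 7·19=133. Service 546; fixed 127; total 673.
{B, C, D, F}: Upton→C 4·21=84, Joliet→D 3·4=12, Largo→F 4·17=68, Irby→D 3·23=69, Kent→C 4·6=24, Wirral→F 3·16=48, Galt→D 6·18=108, Pell→B 5·19=95. Service 508; fixed 180; total 688.
{A, C, D, F}: Upton→C 4·21=84, Joliet→D 3·4=12, Largo→F 4·17=68, Irby→D 3·23=69, Kent→A 4·6=24, Wirral→F 3·16=48, Galt→D 6·18=108, Pell→A 7·19=133. Service 546; fixed 146; total 692.
{A, B, C, D, E, F}: Upton→C 4·21=84, Joliet→D 3·4=12, Largo→F 4·17=68, Irby→D 3·23=69, Kent→E 2·6=12, Wirral→F 3·16=48, Galt→D 6·18=108, Pell→B 5·19=95. Service 496; fixed 251; total 747.
No other subset beats 673.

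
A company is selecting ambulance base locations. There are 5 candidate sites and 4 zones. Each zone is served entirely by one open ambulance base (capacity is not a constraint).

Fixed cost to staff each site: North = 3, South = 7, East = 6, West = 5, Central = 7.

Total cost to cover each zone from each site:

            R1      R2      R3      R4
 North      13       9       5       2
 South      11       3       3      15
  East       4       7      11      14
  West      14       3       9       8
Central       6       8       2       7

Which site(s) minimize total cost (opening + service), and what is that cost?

For any fixed open set, each zone goes to its cheapest open site; total = fixed + service.
{North, East}: R1→East 4, R2→East 7, R3→North 5, R4→North 2. Service 18; fixed 9; total 27.
{North, South, East}: service 12 + fixed 16 = 28
{North, East, West}: service 14 + fixed 14 = 28
{North, South, East, West, Central}: service 11 + fixed 28 = 39
No other subset beats 27.

Open North and East; minimum total cost 27.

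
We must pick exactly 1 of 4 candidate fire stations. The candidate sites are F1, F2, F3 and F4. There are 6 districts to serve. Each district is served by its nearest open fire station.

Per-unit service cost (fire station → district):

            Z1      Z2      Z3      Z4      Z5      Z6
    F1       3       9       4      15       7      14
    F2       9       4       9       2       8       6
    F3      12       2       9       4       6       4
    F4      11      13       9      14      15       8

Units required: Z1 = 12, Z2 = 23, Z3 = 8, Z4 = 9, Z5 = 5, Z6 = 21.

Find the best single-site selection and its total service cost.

With exactly 1 open, each district uses its cheapest among the chosen.
{F3}: Z1→F3 12·12=144, Z2→F3 2·23=46, Z3→F3 9·8=72, Z4→F3 4·9=36, Z5→F3 6·5=30, Z6→F3 4·21=84. Service cost 412.
{F2}: service cost 456
{F1}: service cost 739
Among all 4 size-1 choices, {F3} is lowest.

Choose F3 only; total service cost 412.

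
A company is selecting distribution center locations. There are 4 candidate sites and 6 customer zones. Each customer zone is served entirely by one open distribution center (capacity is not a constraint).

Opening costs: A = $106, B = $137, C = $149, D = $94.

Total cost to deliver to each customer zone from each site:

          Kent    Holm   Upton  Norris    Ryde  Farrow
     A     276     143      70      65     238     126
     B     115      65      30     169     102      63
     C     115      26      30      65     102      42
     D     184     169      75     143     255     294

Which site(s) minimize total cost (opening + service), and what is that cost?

Open C only; minimum total cost 529.

For any fixed open set, each customer zone goes to its cheapest open site; total = fixed + service.
{C}: Kent→C 115, Holm→C 26, Upton→C 30, Norris→C 65, Ryde→C 102, Farrow→C 42. Service 380; fixed 149; total 529.
{C, D}: service 380 + fixed 243 = 623
{A, C}: service 380 + fixed 255 = 635
{A, B, C, D}: Kent→B 115, Holm→C 26, Upton→B 30, Norris→A 65, Ryde→B 102, Farrow→C 42. Service 380; fixed 486; total 866.
(All 15 nonempty subsets were checked; C only is lowest.)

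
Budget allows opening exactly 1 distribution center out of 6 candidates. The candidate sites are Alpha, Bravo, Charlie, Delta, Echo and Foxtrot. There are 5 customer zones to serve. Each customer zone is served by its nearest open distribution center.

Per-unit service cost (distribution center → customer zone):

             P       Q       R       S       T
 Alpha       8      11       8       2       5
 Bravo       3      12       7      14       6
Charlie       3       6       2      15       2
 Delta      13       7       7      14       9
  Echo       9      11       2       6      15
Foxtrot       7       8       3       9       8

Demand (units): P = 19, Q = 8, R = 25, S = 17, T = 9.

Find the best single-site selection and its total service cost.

Choose Charlie only; total service cost 428.

With exactly 1 open, each customer zone uses its cheapest among the chosen.
{Charlie}: P→Charlie 3·19=57, Q→Charlie 6·8=48, R→Charlie 2·25=50, S→Charlie 15·17=255, T→Charlie 2·9=18. Service cost 428.
{Foxtrot}: service cost 497
{Alpha}: service cost 519
Among all 6 size-1 choices, {Charlie} is lowest.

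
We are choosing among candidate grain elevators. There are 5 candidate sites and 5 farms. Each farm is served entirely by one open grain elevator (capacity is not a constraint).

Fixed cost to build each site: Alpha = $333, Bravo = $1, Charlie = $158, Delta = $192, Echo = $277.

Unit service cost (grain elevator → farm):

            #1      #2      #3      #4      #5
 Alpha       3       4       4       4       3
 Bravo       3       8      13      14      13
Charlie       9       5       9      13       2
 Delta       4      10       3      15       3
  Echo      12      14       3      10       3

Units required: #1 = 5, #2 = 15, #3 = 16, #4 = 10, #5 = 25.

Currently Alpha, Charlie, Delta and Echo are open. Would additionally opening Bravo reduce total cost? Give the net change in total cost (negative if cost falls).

Current service cost with {Alpha, Charlie, Delta, Echo}: 213.
Adding Bravo: each farm re-picks its cheapest; new service cost 213, saving 0.
Extra fixed cost: 1. Net change = 1 − 0 = 1.
(Totals: 1173 → 1174.)

No — net change +1 (cost rises by 1).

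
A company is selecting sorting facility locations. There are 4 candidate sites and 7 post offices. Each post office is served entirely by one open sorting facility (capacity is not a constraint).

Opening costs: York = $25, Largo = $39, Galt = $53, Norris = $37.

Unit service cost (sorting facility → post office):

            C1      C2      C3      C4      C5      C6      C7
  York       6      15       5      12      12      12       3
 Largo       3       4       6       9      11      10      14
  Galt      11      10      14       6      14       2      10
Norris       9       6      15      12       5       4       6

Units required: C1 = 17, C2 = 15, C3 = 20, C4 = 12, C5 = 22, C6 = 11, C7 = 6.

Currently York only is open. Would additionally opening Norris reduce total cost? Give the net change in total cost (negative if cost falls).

Current service cost with {York}: 985.
Adding Norris: each post office re-picks its cheapest; new service cost 608, saving 377.
Extra fixed cost: 37. Net change = 37 − 377 = -340.
(Totals: 1010 → 670.)

Yes — net change −340 (cost falls by 340).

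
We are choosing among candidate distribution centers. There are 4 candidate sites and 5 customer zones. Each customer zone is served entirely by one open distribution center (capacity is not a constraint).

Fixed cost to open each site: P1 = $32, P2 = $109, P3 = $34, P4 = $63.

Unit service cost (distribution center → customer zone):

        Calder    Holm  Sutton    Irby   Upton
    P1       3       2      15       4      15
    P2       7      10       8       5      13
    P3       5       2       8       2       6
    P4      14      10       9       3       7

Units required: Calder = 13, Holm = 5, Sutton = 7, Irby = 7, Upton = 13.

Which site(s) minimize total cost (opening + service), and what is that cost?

Open P3 only; minimum total cost 257.

For any fixed open set, each customer zone goes to its cheapest open site; total = fixed + service.
{P3}: Calder→P3 5·13=65, Holm→P3 2·5=10, Sutton→P3 8·7=56, Irby→P3 2·7=14, Upton→P3 6·13=78. Service 223; fixed 34; total 257.
{P1, P3}: Calder→P1 3·13=39, Holm→P1 2·5=10, Sutton→P3 8·7=56, Irby→P3 2·7=14, Upton→P3 6·13=78. Service 197; fixed 66; total 263.
{P1, P4}: Calder→P1 3·13=39, Holm→P1 2·5=10, Sutton→P4 9·7=63, Irby→P4 3·7=21, Upton→P4 7·13=91. Service 224; fixed 95; total 319.
{P1, P2, P3, P4}: Calder→P1 3·13=39, Holm→P1 2·5=10, Sutton→P2 8·7=56, Irby→P3 2·7=14, Upton→P3 6·13=78. Service 197; fixed 238; total 435.
(All 15 nonempty subsets were checked; P3 only is lowest.)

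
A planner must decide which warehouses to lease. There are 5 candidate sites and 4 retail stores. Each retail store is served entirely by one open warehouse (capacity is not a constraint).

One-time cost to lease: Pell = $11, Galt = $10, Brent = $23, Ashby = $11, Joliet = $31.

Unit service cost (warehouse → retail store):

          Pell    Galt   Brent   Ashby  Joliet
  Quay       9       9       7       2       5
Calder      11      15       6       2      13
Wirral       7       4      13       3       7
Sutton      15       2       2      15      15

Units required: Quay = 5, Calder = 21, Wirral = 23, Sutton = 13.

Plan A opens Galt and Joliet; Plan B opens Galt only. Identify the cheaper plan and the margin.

Plan A: {Galt, Joliet}: Quay→Joliet 5·5=25, Calder→Joliet 13·21=273, Wirral→Galt 4·23=92, Sutton→Galt 2·13=26. Service 416; fixed 41; total 457.
Plan B: {Galt}: Quay→Galt 9·5=45, Calder→Galt 15·21=315, Wirral→Galt 4·23=92, Sutton→Galt 2·13=26. Service 478; fixed 10; total 488.
Difference: |457 − 488| = 31.

Plan A is cheaper by 31.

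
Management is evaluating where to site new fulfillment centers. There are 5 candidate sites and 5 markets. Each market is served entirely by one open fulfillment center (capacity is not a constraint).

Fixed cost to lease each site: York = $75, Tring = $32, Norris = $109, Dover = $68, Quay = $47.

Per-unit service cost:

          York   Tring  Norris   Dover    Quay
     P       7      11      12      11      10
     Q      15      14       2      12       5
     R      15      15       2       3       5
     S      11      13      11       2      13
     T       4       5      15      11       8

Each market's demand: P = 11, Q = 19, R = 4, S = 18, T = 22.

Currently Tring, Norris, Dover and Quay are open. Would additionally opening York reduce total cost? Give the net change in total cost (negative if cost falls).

No — net change +20 (cost rises by 20).

Current service cost with {Tring, Norris, Dover, Quay}: 302.
Adding York: each market re-picks its cheapest; new service cost 247, saving 55.
Extra fixed cost: 75. Net change = 75 − 55 = 20.
(Totals: 558 → 578.)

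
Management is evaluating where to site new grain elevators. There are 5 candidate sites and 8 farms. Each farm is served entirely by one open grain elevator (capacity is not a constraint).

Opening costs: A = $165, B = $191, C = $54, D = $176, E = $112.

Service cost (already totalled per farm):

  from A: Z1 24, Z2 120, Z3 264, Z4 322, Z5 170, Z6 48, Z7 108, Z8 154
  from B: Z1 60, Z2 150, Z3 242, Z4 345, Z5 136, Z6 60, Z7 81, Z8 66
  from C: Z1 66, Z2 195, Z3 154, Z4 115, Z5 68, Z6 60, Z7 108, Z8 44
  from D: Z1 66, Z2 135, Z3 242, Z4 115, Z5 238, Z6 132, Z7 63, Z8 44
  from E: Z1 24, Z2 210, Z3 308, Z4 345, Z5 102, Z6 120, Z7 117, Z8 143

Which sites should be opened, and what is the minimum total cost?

Open C only; minimum total cost 864.

For any fixed open set, each farm goes to its cheapest open site; total = fixed + service.
{C}: Z1→C 66, Z2→C 195, Z3→C 154, Z4→C 115, Z5→C 68, Z6→C 60, Z7→C 108, Z8→C 44. Service 810; fixed 54; total 864.
{A, C}: Z1→A 24, Z2→A 120, Z3→C 154, Z4→C 115, Z5→C 68, Z6→A 48, Z7→A 108, Z8→C 44. Service 681; fixed 219; total 900.
{C, E}: service 768 + fixed 166 = 934
{A, B, C, D, E}: service 636 + fixed 698 = 1334
No other subset beats 864.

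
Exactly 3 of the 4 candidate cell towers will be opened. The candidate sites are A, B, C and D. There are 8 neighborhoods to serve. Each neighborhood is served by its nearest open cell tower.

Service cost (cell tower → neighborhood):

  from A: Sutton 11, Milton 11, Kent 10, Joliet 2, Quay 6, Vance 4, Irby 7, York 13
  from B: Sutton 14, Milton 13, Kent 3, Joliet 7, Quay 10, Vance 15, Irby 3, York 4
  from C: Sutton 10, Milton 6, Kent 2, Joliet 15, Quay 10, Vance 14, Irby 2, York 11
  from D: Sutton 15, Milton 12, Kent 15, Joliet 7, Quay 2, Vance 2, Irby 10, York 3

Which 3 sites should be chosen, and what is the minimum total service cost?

With exactly 3 open, each neighborhood uses its cheapest among the chosen.
{A, C, D}: Sutton→C 10, Milton→C 6, Kent→C 2, Joliet→A 2, Quay→D 2, Vance→D 2, Irby→C 2, York→D 3. Service cost 29.
{B, C, D}: service cost 34
{A, B, C}: service cost 36
Among all 4 size-3 choices, {A, C, D} is lowest.

Choose A, C and D; total service cost 29.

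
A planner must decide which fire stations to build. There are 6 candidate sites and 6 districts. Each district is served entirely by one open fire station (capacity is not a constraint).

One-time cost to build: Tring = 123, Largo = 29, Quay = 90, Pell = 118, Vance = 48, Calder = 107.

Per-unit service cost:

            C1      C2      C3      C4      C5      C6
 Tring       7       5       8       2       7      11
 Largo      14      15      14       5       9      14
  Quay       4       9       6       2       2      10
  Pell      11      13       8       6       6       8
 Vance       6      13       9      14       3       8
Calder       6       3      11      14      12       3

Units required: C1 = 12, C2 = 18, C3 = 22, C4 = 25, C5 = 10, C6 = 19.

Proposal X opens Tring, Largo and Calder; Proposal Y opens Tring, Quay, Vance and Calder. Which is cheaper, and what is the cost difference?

Proposal Y is cheaper by 9.

Proposal X: {Tring, Largo, Calder}: C1→Calder 6·12=72, C2→Calder 3·18=54, C3→Tring 8·22=176, C4→Tring 2·25=50, C5→Tring 7·10=70, C6→Calder 3·19=57. Service 479; fixed 259; total 738.
Proposal Y: {Tring, Quay, Vance, Calder}: C1→Quay 4·12=48, C2→Calder 3·18=54, C3→Quay 6·22=132, C4→Tring 2·25=50, C5→Quay 2·10=20, C6→Calder 3·19=57. Service 361; fixed 368; total 729.
Difference: |738 − 729| = 9.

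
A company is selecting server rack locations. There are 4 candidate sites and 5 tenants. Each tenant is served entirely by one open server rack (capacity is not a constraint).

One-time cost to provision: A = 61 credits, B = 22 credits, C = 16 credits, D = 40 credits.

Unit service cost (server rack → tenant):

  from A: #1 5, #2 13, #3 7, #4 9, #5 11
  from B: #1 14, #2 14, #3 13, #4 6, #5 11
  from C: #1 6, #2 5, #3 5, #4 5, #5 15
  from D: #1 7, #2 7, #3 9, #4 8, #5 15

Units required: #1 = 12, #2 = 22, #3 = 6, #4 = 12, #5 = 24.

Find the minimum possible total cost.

For any fixed open set, each tenant goes to its cheapest open site; total = fixed + service.
{B, C}: #1→C 6·12=72, #2→C 5·22=110, #3→C 5·6=30, #4→C 5·12=60, #5→B 11·24=264. Service 536; fixed 38; total 574.
{A, C}: service 524 + fixed 77 = 601
{B, C, D}: service 536 + fixed 78 = 614
{A, B, C, D}: service 524 + fixed 139 = 663
(All 15 nonempty subsets were checked; B and C is lowest.)

Minimum total cost: 574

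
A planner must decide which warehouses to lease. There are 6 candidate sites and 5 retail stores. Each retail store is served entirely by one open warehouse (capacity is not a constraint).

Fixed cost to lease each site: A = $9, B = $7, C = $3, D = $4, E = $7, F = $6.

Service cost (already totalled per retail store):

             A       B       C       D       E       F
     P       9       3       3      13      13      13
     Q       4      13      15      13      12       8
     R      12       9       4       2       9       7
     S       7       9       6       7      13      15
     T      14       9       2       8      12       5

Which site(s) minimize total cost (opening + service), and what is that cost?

Open A and C; minimum total cost 31.

For any fixed open set, each retail store goes to its cheapest open site; total = fixed + service.
{A, C}: P→C 3, Q→A 4, R→C 4, S→C 6, T→C 2. Service 19; fixed 12; total 31.
{C, F}: service 23 + fixed 9 = 32
{A, C, D}: P→C 3, Q→A 4, R→D 2, S→C 6, T→C 2. Service 17; fixed 16; total 33.
{A, B, C, D, E, F}: P→B 3, Q→A 4, R→D 2, S→C 6, T→C 2. Service 17; fixed 36; total 53.
No other subset beats 31.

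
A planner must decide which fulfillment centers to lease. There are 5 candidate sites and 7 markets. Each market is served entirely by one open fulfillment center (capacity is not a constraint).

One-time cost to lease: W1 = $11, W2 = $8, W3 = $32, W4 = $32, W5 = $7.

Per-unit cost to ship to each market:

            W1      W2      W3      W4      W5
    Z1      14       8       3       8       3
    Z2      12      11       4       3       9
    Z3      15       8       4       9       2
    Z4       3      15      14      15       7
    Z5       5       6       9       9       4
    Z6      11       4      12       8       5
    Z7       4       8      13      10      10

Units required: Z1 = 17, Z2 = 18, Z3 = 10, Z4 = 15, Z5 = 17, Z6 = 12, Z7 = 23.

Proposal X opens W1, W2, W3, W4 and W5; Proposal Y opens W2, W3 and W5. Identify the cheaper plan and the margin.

Proposal X: {W1, W2, W3, W4, W5}: Z1→W3 3·17=51, Z2→W4 3·18=54, Z3→W5 2·10=20, Z4→W1 3·15=45, Z5→W5 4·17=68, Z6→W2 4·12=48, Z7→W1 4·23=92. Service 378; fixed 90; total 468.
Proposal Y: {W2, W3, W5}: Z1→W3 3·17=51, Z2→W3 4·18=72, Z3→W5 2·10=20, Z4→W5 7·15=105, Z5→W5 4·17=68, Z6→W2 4·12=48, Z7→W2 8·23=184. Service 548; fixed 47; total 595.
Difference: |468 − 595| = 127.

Proposal X is cheaper by 127.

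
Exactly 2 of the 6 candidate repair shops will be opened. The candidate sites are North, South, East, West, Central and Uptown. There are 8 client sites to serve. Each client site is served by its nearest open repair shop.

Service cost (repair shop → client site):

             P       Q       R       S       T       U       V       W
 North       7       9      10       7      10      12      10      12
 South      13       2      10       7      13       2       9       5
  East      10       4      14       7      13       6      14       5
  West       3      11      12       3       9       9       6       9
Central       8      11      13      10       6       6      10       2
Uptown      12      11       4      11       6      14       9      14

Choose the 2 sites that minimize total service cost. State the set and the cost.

With exactly 2 open, each client site uses its cheapest among the chosen.
{South, West}: P→West 3, Q→South 2, R→South 10, S→West 3, T→West 9, U→South 2, V→West 6, W→South 5. Service cost 40.
{South, Central}: service cost 46
{South, Uptown}: service cost 47
Among all 15 size-2 choices, {South, West} is lowest.

Choose South and West; total service cost 40.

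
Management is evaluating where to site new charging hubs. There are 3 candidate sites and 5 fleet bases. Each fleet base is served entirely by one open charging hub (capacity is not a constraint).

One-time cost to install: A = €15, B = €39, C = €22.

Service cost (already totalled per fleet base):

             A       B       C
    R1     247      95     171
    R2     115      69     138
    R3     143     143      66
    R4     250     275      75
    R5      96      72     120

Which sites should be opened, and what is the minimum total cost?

For any fixed open set, each fleet base goes to its cheapest open site; total = fixed + service.
{B, C}: R1→B 95, R2→B 69, R3→C 66, R4→C 75, R5→B 72. Service 377; fixed 61; total 438.
{A, B, C}: service 377 + fixed 76 = 453
{A, C}: service 523 + fixed 37 = 560
{A}: R1→A 247, R2→A 115, R3→A 143, R4→A 250, R5→A 96. Service 851; fixed 15; total 866.
No other subset beats 438.

Open B and C; minimum total cost 438.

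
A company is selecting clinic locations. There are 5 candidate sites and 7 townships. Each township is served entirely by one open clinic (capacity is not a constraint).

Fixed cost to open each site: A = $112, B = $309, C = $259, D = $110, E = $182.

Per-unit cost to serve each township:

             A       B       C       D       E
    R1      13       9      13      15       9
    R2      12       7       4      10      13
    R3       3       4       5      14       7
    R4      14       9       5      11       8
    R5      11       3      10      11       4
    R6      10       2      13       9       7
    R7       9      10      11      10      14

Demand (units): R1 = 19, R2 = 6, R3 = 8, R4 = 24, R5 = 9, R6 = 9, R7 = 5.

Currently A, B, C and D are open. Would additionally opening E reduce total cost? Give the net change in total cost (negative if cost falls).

Current service cost with {A, B, C, D}: 429.
Adding E: each township re-picks its cheapest; new service cost 429, saving 0.
Extra fixed cost: 182. Net change = 182 − 0 = 182.
(Totals: 1219 → 1401.)

No — net change +182 (cost rises by 182).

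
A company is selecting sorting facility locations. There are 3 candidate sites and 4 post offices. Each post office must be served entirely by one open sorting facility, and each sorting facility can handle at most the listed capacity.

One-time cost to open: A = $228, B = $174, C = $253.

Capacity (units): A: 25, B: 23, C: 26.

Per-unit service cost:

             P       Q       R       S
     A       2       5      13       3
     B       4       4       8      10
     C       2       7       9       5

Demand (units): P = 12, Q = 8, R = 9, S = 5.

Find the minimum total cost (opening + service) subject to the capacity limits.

Open {A, B}: P→A 2·12=24, Q→B 4·8=32, R→B 8·9=72, S→A 3·5=15.
Loads: A carries 17/25, B carries 17/23. Service 143; fixed 402; total 545.
Next best feasible plan costs 553.

Minimum total cost: 545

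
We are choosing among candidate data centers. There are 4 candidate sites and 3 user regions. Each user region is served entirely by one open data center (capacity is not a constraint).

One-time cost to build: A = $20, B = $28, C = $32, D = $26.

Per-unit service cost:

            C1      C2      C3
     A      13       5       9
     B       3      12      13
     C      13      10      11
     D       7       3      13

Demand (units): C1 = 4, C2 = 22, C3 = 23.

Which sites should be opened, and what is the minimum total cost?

For any fixed open set, each user region goes to its cheapest open site; total = fixed + service.
{A, D}: C1→D 7·4=28, C2→D 3·22=66, C3→A 9·23=207. Service 301; fixed 46; total 347.
{A, B, D}: C1→B 3·4=12, C2→D 3·22=66, C3→A 9·23=207. Service 285; fixed 74; total 359.
{A, B}: service 329 + fixed 48 = 377
{A, B, C, D}: service 285 + fixed 106 = 391
(All 15 nonempty subsets were checked; A and D is lowest.)

Open A and D; minimum total cost 347.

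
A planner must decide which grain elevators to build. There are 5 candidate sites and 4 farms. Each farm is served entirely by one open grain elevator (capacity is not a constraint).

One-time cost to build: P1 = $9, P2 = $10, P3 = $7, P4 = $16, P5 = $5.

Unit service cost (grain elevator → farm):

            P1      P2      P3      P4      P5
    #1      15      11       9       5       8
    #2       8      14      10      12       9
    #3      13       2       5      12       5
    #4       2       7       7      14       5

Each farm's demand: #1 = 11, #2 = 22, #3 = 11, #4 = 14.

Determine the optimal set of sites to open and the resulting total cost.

Open P1, P2 and P4; minimum total cost 316.

For any fixed open set, each farm goes to its cheapest open site; total = fixed + service.
{P1, P2, P4}: #1→P4 5·11=55, #2→P1 8·22=176, #3→P2 2·11=22, #4→P1 2·14=28. Service 281; fixed 35; total 316.
{P1, P2, P4, P5}: service 281 + fixed 40 = 321
{P1, P2, P3, P4}: service 281 + fixed 42 = 323
{P1, P2, P3, P4, P5}: service 281 + fixed 47 = 328
No other subset beats 316.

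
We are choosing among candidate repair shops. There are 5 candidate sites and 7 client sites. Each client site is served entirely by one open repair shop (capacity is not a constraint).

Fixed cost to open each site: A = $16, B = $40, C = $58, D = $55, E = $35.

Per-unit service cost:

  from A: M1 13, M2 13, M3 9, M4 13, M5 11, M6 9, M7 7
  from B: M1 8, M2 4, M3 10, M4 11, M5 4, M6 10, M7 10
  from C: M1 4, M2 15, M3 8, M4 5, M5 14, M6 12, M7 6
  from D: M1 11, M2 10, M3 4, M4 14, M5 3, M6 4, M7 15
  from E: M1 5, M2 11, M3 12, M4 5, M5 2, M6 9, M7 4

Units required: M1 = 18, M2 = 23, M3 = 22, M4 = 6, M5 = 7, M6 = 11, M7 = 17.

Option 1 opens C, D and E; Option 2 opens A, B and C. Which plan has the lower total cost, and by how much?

Option 1 is cheaper by 19.

Option 1: {C, D, E}: M1→C 4·18=72, M2→D 10·23=230, M3→D 4·22=88, M4→C 5·6=30, M5→E 2·7=14, M6→D 4·11=44, M7→E 4·17=68. Service 546; fixed 148; total 694.
Option 2: {A, B, C}: M1→C 4·18=72, M2→B 4·23=92, M3→C 8·22=176, M4→C 5·6=30, M5→B 4·7=28, M6→A 9·11=99, M7→C 6·17=102. Service 599; fixed 114; total 713.
Difference: |694 − 713| = 19.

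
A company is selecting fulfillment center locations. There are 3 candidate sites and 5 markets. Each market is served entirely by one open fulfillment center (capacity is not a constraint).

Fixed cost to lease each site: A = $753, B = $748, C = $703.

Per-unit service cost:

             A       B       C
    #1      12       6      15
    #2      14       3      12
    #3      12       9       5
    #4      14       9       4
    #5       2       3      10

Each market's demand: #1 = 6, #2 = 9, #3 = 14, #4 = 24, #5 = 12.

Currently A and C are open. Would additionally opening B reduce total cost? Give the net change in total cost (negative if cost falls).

Current service cost with {A, C}: 370.
Adding B: each market re-picks its cheapest; new service cost 253, saving 117.
Extra fixed cost: 748. Net change = 748 − 117 = 631.
(Totals: 1826 → 2457.)

No — net change +631 (cost rises by 631).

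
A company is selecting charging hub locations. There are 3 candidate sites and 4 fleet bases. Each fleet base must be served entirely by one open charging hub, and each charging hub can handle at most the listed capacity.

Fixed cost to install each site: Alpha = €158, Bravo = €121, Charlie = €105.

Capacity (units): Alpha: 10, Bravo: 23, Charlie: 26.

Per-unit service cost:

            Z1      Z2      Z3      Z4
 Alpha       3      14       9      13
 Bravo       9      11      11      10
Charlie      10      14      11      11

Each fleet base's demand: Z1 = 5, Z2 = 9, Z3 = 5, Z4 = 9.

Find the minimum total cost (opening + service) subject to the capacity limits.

Open {Bravo, Charlie}: Z1→Bravo 9·5=45, Z2→Bravo 11·9=99, Z3→Charlie 11·5=55, Z4→Bravo 10·9=90.
Loads: Bravo carries 23/23, Charlie carries 5/26. Service 289; fixed 226; total 515.
Next best feasible plan costs 520.

Minimum total cost: 515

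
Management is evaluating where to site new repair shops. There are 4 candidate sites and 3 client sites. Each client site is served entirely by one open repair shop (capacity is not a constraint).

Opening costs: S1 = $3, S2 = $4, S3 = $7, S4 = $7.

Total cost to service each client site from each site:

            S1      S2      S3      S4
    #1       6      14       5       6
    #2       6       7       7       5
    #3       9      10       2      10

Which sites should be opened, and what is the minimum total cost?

Open S3 only; minimum total cost 21.

For any fixed open set, each client site goes to its cheapest open site; total = fixed + service.
{S3}: #1→S3 5, #2→S3 7, #3→S3 2. Service 14; fixed 7; total 21.
{S1, S3}: #1→S3 5, #2→S1 6, #3→S3 2. Service 13; fixed 10; total 23.
{S1}: #1→S1 6, #2→S1 6, #3→S1 9. Service 21; fixed 3; total 24.
{S1, S2, S3, S4}: service 12 + fixed 21 = 33
(All 15 nonempty subsets were checked; S3 only is lowest.)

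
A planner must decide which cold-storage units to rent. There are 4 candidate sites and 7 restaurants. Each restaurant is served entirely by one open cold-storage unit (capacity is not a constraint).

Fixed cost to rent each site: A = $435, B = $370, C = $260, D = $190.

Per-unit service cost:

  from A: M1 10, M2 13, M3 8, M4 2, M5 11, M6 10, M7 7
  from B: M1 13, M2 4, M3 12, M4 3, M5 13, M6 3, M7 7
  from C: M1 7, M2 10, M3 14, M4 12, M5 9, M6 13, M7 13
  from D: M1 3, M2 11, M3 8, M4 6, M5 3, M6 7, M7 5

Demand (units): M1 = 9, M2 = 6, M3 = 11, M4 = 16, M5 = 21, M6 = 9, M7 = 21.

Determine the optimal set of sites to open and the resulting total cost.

Open D only; minimum total cost 698.

For any fixed open set, each restaurant goes to its cheapest open site; total = fixed + service.
{D}: M1→D 3·9=27, M2→D 11·6=66, M3→D 8·11=88, M4→D 6·16=96, M5→D 3·21=63, M6→D 7·9=63, M7→D 5·21=105. Service 508; fixed 190; total 698.
{B, D}: service 382 + fixed 560 = 942
{C, D}: M1→D 3·9=27, M2→C 10·6=60, M3→D 8·11=88, M4→D 6·16=96, M5→D 3·21=63, M6→D 7·9=63, M7→D 5·21=105. Service 502; fixed 450; total 952.
{A, B, C, D}: service 366 + fixed 1255 = 1621
No other subset beats 698.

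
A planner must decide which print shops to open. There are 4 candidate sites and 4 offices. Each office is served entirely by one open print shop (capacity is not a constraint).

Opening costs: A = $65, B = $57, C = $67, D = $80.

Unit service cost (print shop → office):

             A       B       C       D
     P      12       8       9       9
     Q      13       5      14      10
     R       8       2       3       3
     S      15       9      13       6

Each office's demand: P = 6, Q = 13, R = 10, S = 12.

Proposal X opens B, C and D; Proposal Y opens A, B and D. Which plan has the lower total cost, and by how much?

Proposal Y is cheaper by 2.

Proposal X: {B, C, D}: P→B 8·6=48, Q→B 5·13=65, R→B 2·10=20, S→D 6·12=72. Service 205; fixed 204; total 409.
Proposal Y: {A, B, D}: P→B 8·6=48, Q→B 5·13=65, R→B 2·10=20, S→D 6·12=72. Service 205; fixed 202; total 407.
Difference: |409 − 407| = 2.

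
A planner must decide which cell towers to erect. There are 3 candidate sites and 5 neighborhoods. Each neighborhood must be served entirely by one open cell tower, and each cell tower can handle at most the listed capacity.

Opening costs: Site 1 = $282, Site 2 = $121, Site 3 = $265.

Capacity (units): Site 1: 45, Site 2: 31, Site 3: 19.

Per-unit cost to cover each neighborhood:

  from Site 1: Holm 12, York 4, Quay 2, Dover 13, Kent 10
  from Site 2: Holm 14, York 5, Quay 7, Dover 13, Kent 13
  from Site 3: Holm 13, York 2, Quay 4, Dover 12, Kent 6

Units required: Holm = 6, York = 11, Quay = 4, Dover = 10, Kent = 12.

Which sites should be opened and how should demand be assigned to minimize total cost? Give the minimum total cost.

Minimum total cost: 656

Open {Site 1}: Holm→Site 1 12·6=72, York→Site 1 4·11=44, Quay→Site 1 2·4=8, Dover→Site 1 13·10=130, Kent→Site 1 10·12=120.
Loads: Site 1 carries 43/45. Service 374; fixed 282; total 656.
Next best feasible plan costs 743.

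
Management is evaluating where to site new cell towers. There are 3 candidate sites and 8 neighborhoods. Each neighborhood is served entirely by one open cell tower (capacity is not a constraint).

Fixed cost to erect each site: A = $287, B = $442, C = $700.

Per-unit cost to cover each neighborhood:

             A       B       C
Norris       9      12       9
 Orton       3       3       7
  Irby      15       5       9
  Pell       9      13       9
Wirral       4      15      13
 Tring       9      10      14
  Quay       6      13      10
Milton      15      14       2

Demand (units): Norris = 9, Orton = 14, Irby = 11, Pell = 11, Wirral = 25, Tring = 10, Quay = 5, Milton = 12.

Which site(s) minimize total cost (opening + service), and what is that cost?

Open A only; minimum total cost 1074.

For any fixed open set, each neighborhood goes to its cheapest open site; total = fixed + service.
{A}: Norris→A 9·9=81, Orton→A 3·14=42, Irby→A 15·11=165, Pell→A 9·11=99, Wirral→A 4·25=100, Tring→A 9·10=90, Quay→A 6·5=30, Milton→A 15·12=180. Service 787; fixed 287; total 1074.
{A, B}: Norris→A 9·9=81, Orton→A 3·14=42, Irby→B 5·11=55, Pell→A 9·11=99, Wirral→A 4·25=100, Tring→A 9·10=90, Quay→A 6·5=30, Milton→B 14·12=168. Service 665; fixed 729; total 1394.
{B}: Norris→B 12·9=108, Orton→B 3·14=42, Irby→B 5·11=55, Pell→B 13·11=143, Wirral→B 15·25=375, Tring→B 10·10=100, Quay→B 13·5=65, Milton→B 14·12=168. Service 1056; fixed 442; total 1498.
{A, B, C}: service 521 + fixed 1429 = 1950
No other subset beats 1074.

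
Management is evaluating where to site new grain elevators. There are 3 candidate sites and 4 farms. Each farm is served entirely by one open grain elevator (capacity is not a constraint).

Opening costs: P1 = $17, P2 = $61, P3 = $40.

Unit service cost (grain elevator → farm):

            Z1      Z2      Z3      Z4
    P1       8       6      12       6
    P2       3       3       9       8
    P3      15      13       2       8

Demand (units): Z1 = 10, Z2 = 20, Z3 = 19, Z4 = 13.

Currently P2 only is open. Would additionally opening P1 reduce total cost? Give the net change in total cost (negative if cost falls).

Yes — net change −9 (cost falls by 9).

Current service cost with {P2}: 365.
Adding P1: each farm re-picks its cheapest; new service cost 339, saving 26.
Extra fixed cost: 17. Net change = 17 − 26 = -9.
(Totals: 426 → 417.)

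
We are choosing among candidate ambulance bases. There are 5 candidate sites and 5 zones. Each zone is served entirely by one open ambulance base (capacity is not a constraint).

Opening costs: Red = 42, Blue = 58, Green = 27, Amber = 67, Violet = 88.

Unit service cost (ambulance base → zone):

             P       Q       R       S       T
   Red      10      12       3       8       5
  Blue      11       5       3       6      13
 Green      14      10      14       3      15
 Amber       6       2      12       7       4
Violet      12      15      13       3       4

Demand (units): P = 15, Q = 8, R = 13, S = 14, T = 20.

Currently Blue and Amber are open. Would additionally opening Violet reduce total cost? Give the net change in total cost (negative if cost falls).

Current service cost with {Blue, Amber}: 309.
Adding Violet: each zone re-picks its cheapest; new service cost 267, saving 42.
Extra fixed cost: 88. Net change = 88 − 42 = 46.
(Totals: 434 → 480.)

No — net change +46 (cost rises by 46).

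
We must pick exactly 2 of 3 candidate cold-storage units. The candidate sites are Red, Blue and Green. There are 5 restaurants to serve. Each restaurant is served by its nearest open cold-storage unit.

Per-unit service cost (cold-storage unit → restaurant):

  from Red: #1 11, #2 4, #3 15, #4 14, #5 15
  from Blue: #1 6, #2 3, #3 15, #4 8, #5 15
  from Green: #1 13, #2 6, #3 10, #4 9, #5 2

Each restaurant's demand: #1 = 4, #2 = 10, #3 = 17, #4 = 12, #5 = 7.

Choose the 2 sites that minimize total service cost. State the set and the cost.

Choose Blue and Green; total service cost 334.

With exactly 2 open, each restaurant uses its cheapest among the chosen.
{Blue, Green}: #1→Blue 6·4=24, #2→Blue 3·10=30, #3→Green 10·17=170, #4→Blue 8·12=96, #5→Green 2·7=14. Service cost 334.
{Red, Green}: service cost 376
{Red, Blue}: service cost 510
Among all 3 size-2 choices, {Blue, Green} is lowest.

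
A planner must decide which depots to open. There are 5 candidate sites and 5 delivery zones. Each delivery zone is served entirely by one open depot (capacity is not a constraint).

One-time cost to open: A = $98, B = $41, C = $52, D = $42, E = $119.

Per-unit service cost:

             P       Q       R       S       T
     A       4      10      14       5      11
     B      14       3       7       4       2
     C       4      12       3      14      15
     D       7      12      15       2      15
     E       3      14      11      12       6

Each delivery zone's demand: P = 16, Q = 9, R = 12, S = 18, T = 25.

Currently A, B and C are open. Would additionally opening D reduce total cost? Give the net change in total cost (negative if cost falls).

Current service cost with {A, B, C}: 249.
Adding D: each delivery zone re-picks its cheapest; new service cost 213, saving 36.
Extra fixed cost: 42. Net change = 42 − 36 = 6.
(Totals: 440 → 446.)

No — net change +6 (cost rises by 6).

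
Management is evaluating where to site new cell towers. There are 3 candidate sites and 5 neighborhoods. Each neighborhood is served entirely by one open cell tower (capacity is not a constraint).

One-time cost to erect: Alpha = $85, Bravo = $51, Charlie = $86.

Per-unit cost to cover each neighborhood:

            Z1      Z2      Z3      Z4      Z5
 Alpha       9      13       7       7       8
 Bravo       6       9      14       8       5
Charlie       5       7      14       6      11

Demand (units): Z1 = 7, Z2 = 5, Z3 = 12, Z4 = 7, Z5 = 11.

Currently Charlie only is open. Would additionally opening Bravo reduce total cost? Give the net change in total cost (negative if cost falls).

Yes — net change −15 (cost falls by 15).

Current service cost with {Charlie}: 401.
Adding Bravo: each neighborhood re-picks its cheapest; new service cost 335, saving 66.
Extra fixed cost: 51. Net change = 51 − 66 = -15.
(Totals: 487 → 472.)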